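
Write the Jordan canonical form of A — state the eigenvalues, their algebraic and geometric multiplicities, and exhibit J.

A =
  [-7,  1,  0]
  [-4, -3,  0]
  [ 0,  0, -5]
J_2(-5) ⊕ J_1(-5)

The characteristic polynomial is
  det(x·I − A) = x^3 + 15*x^2 + 75*x + 125 = (x + 5)^3

Eigenvalues and multiplicities (the geometric multiplicity of λ is n − rank(A − λI), which equals the number of Jordan blocks for λ):
  λ = -5: algebraic multiplicity = 3, geometric multiplicity = 2

Determining the block sizes for each eigenvalue:
  λ = -5: 2 blocks summing to 3 forces exactly one block of size 2 and the rest size 1 → block sizes [2, 1]

Assembling the blocks gives a Jordan form
J =
  [-5,  1,  0]
  [ 0, -5,  0]
  [ 0,  0, -5]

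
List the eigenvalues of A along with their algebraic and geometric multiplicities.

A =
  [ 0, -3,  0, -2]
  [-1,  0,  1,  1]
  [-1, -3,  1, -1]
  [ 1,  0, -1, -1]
λ = 0: alg = 4, geom = 2

Step 1 — factor the characteristic polynomial to read off the algebraic multiplicities:
  χ_A(x) = x^4

Step 2 — compute geometric multiplicities via the rank-nullity identity g(λ) = n − rank(A − λI):
  rank(A − (0)·I) = 2, so dim ker(A − (0)·I) = n − 2 = 2

Summary:
  λ = 0: algebraic multiplicity = 4, geometric multiplicity = 2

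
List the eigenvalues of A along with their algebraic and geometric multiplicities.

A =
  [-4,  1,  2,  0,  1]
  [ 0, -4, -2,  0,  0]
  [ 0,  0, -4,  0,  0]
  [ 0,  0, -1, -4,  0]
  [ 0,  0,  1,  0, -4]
λ = -4: alg = 5, geom = 3

Step 1 — factor the characteristic polynomial to read off the algebraic multiplicities:
  χ_A(x) = (x + 4)^5

Step 2 — compute geometric multiplicities via the rank-nullity identity g(λ) = n − rank(A − λI):
  rank(A − (-4)·I) = 2, so dim ker(A − (-4)·I) = n − 2 = 3

Summary:
  λ = -4: algebraic multiplicity = 5, geometric multiplicity = 3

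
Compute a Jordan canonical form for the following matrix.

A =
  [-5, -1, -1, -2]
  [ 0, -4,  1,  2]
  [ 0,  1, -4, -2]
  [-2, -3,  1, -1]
J_1(-5) ⊕ J_2(-3) ⊕ J_1(-3)

The characteristic polynomial is
  det(x·I − A) = x^4 + 14*x^3 + 72*x^2 + 162*x + 135 = (x + 3)^3*(x + 5)

Eigenvalues and multiplicities (the geometric multiplicity of λ is n − rank(A − λI), which equals the number of Jordan blocks for λ):
  λ = -5: algebraic multiplicity = 1, geometric multiplicity = 1
  λ = -3: algebraic multiplicity = 3, geometric multiplicity = 2

Determining the block sizes for each eigenvalue:
  λ = -5: one block (gm = 1), so the single block has size am = 1 → block sizes [1]
  λ = -3: 2 blocks summing to 3 forces exactly one block of size 2 and the rest size 1 → block sizes [2, 1]

Assembling the blocks gives a Jordan form
J =
  [-5,  0,  0,  0]
  [ 0, -3,  1,  0]
  [ 0,  0, -3,  0]
  [ 0,  0,  0, -3]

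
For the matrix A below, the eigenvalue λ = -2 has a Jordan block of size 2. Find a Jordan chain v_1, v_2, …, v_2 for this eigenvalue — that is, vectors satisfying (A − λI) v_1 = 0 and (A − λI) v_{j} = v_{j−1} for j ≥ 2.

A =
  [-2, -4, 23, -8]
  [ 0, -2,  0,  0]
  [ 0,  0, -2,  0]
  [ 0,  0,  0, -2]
A Jordan chain for λ = -2 of length 2:
v_1 = (-4, 0, 0, 0)ᵀ
v_2 = (0, 1, 0, 0)ᵀ

Let N = A − (-2)·I. We want v_2 with N^2 v_2 = 0 but N^1 v_2 ≠ 0; then v_{j-1} := N · v_j for j = 2, …, 2.

Pick v_2 = (0, 1, 0, 0)ᵀ.
Then v_1 = N · v_2 = (-4, 0, 0, 0)ᵀ.

Sanity check: (A − (-2)·I) v_1 = (0, 0, 0, 0)ᵀ = 0. ✓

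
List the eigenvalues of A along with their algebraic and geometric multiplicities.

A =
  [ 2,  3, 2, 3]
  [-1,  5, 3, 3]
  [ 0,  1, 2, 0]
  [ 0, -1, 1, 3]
λ = 3: alg = 4, geom = 2

Step 1 — factor the characteristic polynomial to read off the algebraic multiplicities:
  χ_A(x) = (x - 3)^4

Step 2 — compute geometric multiplicities via the rank-nullity identity g(λ) = n − rank(A − λI):
  rank(A − (3)·I) = 2, so dim ker(A − (3)·I) = n − 2 = 2

Summary:
  λ = 3: algebraic multiplicity = 4, geometric multiplicity = 2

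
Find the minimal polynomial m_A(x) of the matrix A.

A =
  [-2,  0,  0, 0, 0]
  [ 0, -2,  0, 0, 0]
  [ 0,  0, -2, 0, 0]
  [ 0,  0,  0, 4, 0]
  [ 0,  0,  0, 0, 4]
x^2 - 2*x - 8

The characteristic polynomial is χ_A(x) = (x - 4)^2*(x + 2)^3, so the eigenvalues are known. The minimal polynomial is
  m_A(x) = Π_λ (x − λ)^{k_λ}
where k_λ is the size of the *largest* Jordan block for λ (equivalently, the smallest k with (A − λI)^k v = 0 for every generalised eigenvector v of λ).

  λ = -2: largest Jordan block has size 1, contributing (x + 2)
  λ = 4: largest Jordan block has size 1, contributing (x − 4)

So m_A(x) = (x - 4)*(x + 2) = x^2 - 2*x - 8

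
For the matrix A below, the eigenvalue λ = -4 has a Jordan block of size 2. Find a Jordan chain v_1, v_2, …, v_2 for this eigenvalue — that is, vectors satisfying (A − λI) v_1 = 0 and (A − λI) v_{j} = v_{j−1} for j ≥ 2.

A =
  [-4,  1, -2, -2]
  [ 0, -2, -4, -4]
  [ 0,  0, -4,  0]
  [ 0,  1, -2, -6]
A Jordan chain for λ = -4 of length 2:
v_1 = (1, 2, 0, 1)ᵀ
v_2 = (0, 1, 0, 0)ᵀ

Let N = A − (-4)·I. We want v_2 with N^2 v_2 = 0 but N^1 v_2 ≠ 0; then v_{j-1} := N · v_j for j = 2, …, 2.

Pick v_2 = (0, 1, 0, 0)ᵀ.
Then v_1 = N · v_2 = (1, 2, 0, 1)ᵀ.

Sanity check: (A − (-4)·I) v_1 = (0, 0, 0, 0)ᵀ = 0. ✓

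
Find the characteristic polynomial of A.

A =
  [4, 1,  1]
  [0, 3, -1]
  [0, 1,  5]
x^3 - 12*x^2 + 48*x - 64

Expanding det(x·I − A) (e.g. by cofactor expansion or by noting that A is similar to its Jordan form J, which has the same characteristic polynomial as A) gives
  χ_A(x) = x^3 - 12*x^2 + 48*x - 64
which factors as (x - 4)^3. The eigenvalues (with algebraic multiplicities) are λ = 4 with multiplicity 3.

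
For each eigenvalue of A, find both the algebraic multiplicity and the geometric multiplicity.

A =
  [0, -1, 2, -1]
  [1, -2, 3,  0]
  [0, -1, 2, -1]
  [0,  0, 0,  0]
λ = 0: alg = 4, geom = 2

Step 1 — factor the characteristic polynomial to read off the algebraic multiplicities:
  χ_A(x) = x^4

Step 2 — compute geometric multiplicities via the rank-nullity identity g(λ) = n − rank(A − λI):
  rank(A − (0)·I) = 2, so dim ker(A − (0)·I) = n − 2 = 2

Summary:
  λ = 0: algebraic multiplicity = 4, geometric multiplicity = 2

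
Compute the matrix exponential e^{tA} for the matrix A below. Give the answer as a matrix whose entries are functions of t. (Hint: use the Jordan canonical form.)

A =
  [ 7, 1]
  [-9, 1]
e^{tA} =
  [3*t*exp(4*t) + exp(4*t), t*exp(4*t)]
  [-9*t*exp(4*t), -3*t*exp(4*t) + exp(4*t)]

Strategy: write A = P · J · P⁻¹ where J is a Jordan canonical form, so e^{tA} = P · e^{tJ} · P⁻¹, and e^{tJ} can be computed block-by-block.

A has Jordan form
J =
  [4, 1]
  [0, 4]
(up to reordering of blocks).

Per-block formulas:
  For a 2×2 Jordan block J_2(4): exp(t · J_2(4)) = e^(4t)·(I + t·N), where N is the 2×2 nilpotent shift.

After assembling e^{tJ} and conjugating by P, we get:

e^{tA} =
  [3*t*exp(4*t) + exp(4*t), t*exp(4*t)]
  [-9*t*exp(4*t), -3*t*exp(4*t) + exp(4*t)]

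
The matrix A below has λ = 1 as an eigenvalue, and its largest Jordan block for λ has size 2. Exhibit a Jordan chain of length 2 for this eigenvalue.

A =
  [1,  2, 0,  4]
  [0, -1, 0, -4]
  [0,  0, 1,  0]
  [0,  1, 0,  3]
A Jordan chain for λ = 1 of length 2:
v_1 = (2, -2, 0, 1)ᵀ
v_2 = (0, 1, 0, 0)ᵀ

Let N = A − (1)·I. We want v_2 with N^2 v_2 = 0 but N^1 v_2 ≠ 0; then v_{j-1} := N · v_j for j = 2, …, 2.

Pick v_2 = (0, 1, 0, 0)ᵀ.
Then v_1 = N · v_2 = (2, -2, 0, 1)ᵀ.

Sanity check: (A − (1)·I) v_1 = (0, 0, 0, 0)ᵀ = 0. ✓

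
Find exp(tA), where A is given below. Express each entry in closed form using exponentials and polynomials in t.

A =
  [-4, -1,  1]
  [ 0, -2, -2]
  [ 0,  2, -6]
e^{tA} =
  [exp(-4*t), -t*exp(-4*t), t*exp(-4*t)]
  [0, 2*t*exp(-4*t) + exp(-4*t), -2*t*exp(-4*t)]
  [0, 2*t*exp(-4*t), -2*t*exp(-4*t) + exp(-4*t)]

Strategy: write A = P · J · P⁻¹ where J is a Jordan canonical form, so e^{tA} = P · e^{tJ} · P⁻¹, and e^{tJ} can be computed block-by-block.

A has Jordan form
J =
  [-4,  1,  0]
  [ 0, -4,  0]
  [ 0,  0, -4]
(up to reordering of blocks).

Per-block formulas:
  For a 1×1 block at λ = -4: exp(t · [-4]) = [e^(-4t)].
  For a 2×2 Jordan block J_2(-4): exp(t · J_2(-4)) = e^(-4t)·(I + t·N), where N is the 2×2 nilpotent shift.

After assembling e^{tJ} and conjugating by P, we get:

e^{tA} =
  [exp(-4*t), -t*exp(-4*t), t*exp(-4*t)]
  [0, 2*t*exp(-4*t) + exp(-4*t), -2*t*exp(-4*t)]
  [0, 2*t*exp(-4*t), -2*t*exp(-4*t) + exp(-4*t)]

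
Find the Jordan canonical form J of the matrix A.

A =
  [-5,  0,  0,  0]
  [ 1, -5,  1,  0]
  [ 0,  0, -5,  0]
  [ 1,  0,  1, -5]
J_2(-5) ⊕ J_1(-5) ⊕ J_1(-5)

The characteristic polynomial is
  det(x·I − A) = x^4 + 20*x^3 + 150*x^2 + 500*x + 625 = (x + 5)^4

Eigenvalues and multiplicities (the geometric multiplicity of λ is n − rank(A − λI), which equals the number of Jordan blocks for λ):
  λ = -5: algebraic multiplicity = 4, geometric multiplicity = 3

Determining the block sizes for each eigenvalue:
  λ = -5: 3 blocks summing to 4 forces exactly one block of size 2 and the rest size 1 → block sizes [2, 1, 1]

Assembling the blocks gives a Jordan form
J =
  [-5,  1,  0,  0]
  [ 0, -5,  0,  0]
  [ 0,  0, -5,  0]
  [ 0,  0,  0, -5]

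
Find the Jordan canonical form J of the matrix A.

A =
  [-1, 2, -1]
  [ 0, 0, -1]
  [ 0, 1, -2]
J_3(-1)

The characteristic polynomial is
  det(x·I − A) = x^3 + 3*x^2 + 3*x + 1 = (x + 1)^3

Eigenvalues and multiplicities (the geometric multiplicity of λ is n − rank(A − λI), which equals the number of Jordan blocks for λ):
  λ = -1: algebraic multiplicity = 3, geometric multiplicity = 1

Determining the block sizes for each eigenvalue:
  λ = -1: one block (gm = 1), so the single block has size am = 3 → block sizes [3]

Assembling the blocks gives a Jordan form
J =
  [-1,  1,  0]
  [ 0, -1,  1]
  [ 0,  0, -1]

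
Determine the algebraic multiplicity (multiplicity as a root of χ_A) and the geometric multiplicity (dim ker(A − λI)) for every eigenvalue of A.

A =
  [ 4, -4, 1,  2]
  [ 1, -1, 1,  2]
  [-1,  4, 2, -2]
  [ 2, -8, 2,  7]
λ = 3: alg = 4, geom = 3

Step 1 — factor the characteristic polynomial to read off the algebraic multiplicities:
  χ_A(x) = (x - 3)^4

Step 2 — compute geometric multiplicities via the rank-nullity identity g(λ) = n − rank(A − λI):
  rank(A − (3)·I) = 1, so dim ker(A − (3)·I) = n − 1 = 3

Summary:
  λ = 3: algebraic multiplicity = 4, geometric multiplicity = 3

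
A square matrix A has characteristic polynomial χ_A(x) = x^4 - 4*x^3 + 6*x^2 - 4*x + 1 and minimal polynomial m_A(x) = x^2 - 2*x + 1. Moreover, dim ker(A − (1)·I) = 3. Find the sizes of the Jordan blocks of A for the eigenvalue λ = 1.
Block sizes for λ = 1: [2, 1, 1]

Step 1 — from the characteristic polynomial, algebraic multiplicity of λ = 1 is 4. From dim ker(A − (1)·I) = 3, there are exactly 3 Jordan blocks for λ = 1.
Step 2 — from the minimal polynomial, the factor (x − 1)^2 tells us the largest block for λ = 1 has size 2.
Step 3 — with total size 4, 3 blocks, and largest block 2, the block sizes (in nonincreasing order) are [2, 1, 1].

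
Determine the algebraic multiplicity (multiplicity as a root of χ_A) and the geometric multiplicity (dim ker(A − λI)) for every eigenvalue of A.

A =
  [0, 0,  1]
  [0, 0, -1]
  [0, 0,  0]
λ = 0: alg = 3, geom = 2

Step 1 — factor the characteristic polynomial to read off the algebraic multiplicities:
  χ_A(x) = x^3

Step 2 — compute geometric multiplicities via the rank-nullity identity g(λ) = n − rank(A − λI):
  rank(A − (0)·I) = 1, so dim ker(A − (0)·I) = n − 1 = 2

Summary:
  λ = 0: algebraic multiplicity = 3, geometric multiplicity = 2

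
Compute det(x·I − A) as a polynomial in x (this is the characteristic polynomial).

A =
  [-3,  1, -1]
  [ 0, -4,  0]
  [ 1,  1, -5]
x^3 + 12*x^2 + 48*x + 64

Expanding det(x·I − A) (e.g. by cofactor expansion or by noting that A is similar to its Jordan form J, which has the same characteristic polynomial as A) gives
  χ_A(x) = x^3 + 12*x^2 + 48*x + 64
which factors as (x + 4)^3. The eigenvalues (with algebraic multiplicities) are λ = -4 with multiplicity 3.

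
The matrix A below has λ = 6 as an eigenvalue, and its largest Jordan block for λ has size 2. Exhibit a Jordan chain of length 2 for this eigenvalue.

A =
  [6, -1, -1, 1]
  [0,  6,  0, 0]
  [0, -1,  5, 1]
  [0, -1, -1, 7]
A Jordan chain for λ = 6 of length 2:
v_1 = (-1, 0, -1, -1)ᵀ
v_2 = (0, 1, 0, 0)ᵀ

Let N = A − (6)·I. We want v_2 with N^2 v_2 = 0 but N^1 v_2 ≠ 0; then v_{j-1} := N · v_j for j = 2, …, 2.

Pick v_2 = (0, 1, 0, 0)ᵀ.
Then v_1 = N · v_2 = (-1, 0, -1, -1)ᵀ.

Sanity check: (A − (6)·I) v_1 = (0, 0, 0, 0)ᵀ = 0. ✓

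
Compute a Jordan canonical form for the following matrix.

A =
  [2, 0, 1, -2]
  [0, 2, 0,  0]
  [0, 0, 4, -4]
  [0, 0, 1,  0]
J_2(2) ⊕ J_1(2) ⊕ J_1(2)

The characteristic polynomial is
  det(x·I − A) = x^4 - 8*x^3 + 24*x^2 - 32*x + 16 = (x - 2)^4

Eigenvalues and multiplicities (the geometric multiplicity of λ is n − rank(A − λI), which equals the number of Jordan blocks for λ):
  λ = 2: algebraic multiplicity = 4, geometric multiplicity = 3

Determining the block sizes for each eigenvalue:
  λ = 2: 3 blocks summing to 4 forces exactly one block of size 2 and the rest size 1 → block sizes [2, 1, 1]

Assembling the blocks gives a Jordan form
J =
  [2, 1, 0, 0]
  [0, 2, 0, 0]
  [0, 0, 2, 0]
  [0, 0, 0, 2]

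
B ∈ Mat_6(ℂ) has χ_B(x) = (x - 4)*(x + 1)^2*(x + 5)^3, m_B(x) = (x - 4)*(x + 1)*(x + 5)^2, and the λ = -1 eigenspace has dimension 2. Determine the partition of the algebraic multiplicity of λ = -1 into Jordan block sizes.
Block sizes for λ = -1: [1, 1]

Step 1 — from the characteristic polynomial, algebraic multiplicity of λ = -1 is 2. From dim ker(B − (-1)·I) = 2, there are exactly 2 Jordan blocks for λ = -1.
Step 2 — from the minimal polynomial, the factor (x + 1) tells us the largest block for λ = -1 has size 1.
Step 3 — with total size 2, 2 blocks, and largest block 1, the block sizes (in nonincreasing order) are [1, 1].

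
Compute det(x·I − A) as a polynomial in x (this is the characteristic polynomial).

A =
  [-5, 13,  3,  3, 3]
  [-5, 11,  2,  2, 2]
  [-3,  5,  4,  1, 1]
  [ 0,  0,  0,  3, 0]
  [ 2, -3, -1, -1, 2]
x^5 - 15*x^4 + 90*x^3 - 270*x^2 + 405*x - 243

Expanding det(x·I − A) (e.g. by cofactor expansion or by noting that A is similar to its Jordan form J, which has the same characteristic polynomial as A) gives
  χ_A(x) = x^5 - 15*x^4 + 90*x^3 - 270*x^2 + 405*x - 243
which factors as (x - 3)^5. The eigenvalues (with algebraic multiplicities) are λ = 3 with multiplicity 5.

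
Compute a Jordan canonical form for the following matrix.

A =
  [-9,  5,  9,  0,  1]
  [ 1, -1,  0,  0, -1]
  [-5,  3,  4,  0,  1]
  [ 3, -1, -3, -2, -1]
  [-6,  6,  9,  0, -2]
J_3(-2) ⊕ J_1(-2) ⊕ J_1(-2)

The characteristic polynomial is
  det(x·I − A) = x^5 + 10*x^4 + 40*x^3 + 80*x^2 + 80*x + 32 = (x + 2)^5

Eigenvalues and multiplicities (the geometric multiplicity of λ is n − rank(A − λI), which equals the number of Jordan blocks for λ):
  λ = -2: algebraic multiplicity = 5, geometric multiplicity = 3

Determining the block sizes for each eigenvalue:
  λ = -2: with am = 5 and gm = 3, the partition is not yet determined (e.g. several partitions of 5 into 3 parts exist). Let N = A − (-2)·I. Computing rank(N^1) = 2, rank(N^2) = 1, rank(N^3) = 0; the number of blocks of size ≥ j is rank(N^{j−1}) − rank(N^j), giving [3, 1, 1]. So we have 1 block(s) of size 3, 2 block(s) of size 1 → block sizes [3, 1, 1]

Assembling the blocks gives a Jordan form
J =
  [-2,  1,  0,  0,  0]
  [ 0, -2,  1,  0,  0]
  [ 0,  0, -2,  0,  0]
  [ 0,  0,  0, -2,  0]
  [ 0,  0,  0,  0, -2]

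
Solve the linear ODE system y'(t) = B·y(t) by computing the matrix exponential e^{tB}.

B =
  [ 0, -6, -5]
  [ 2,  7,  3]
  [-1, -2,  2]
e^{tB} =
  [t^2*exp(3*t) - 3*t*exp(3*t) + exp(3*t), 2*t^2*exp(3*t) - 6*t*exp(3*t), t^2*exp(3*t) - 5*t*exp(3*t)]
  [-t^2*exp(3*t)/2 + 2*t*exp(3*t), -t^2*exp(3*t) + 4*t*exp(3*t) + exp(3*t), -t^2*exp(3*t)/2 + 3*t*exp(3*t)]
  [-t*exp(3*t), -2*t*exp(3*t), -t*exp(3*t) + exp(3*t)]

Strategy: write B = P · J · P⁻¹ where J is a Jordan canonical form, so e^{tB} = P · e^{tJ} · P⁻¹, and e^{tJ} can be computed block-by-block.

B has Jordan form
J =
  [3, 1, 0]
  [0, 3, 1]
  [0, 0, 3]
(up to reordering of blocks).

Per-block formulas:
  For a 3×3 Jordan block J_3(3): exp(t · J_3(3)) = e^(3t)·(I + t·N + (t^2/2)·N^2), where N is the 3×3 nilpotent shift.

After assembling e^{tJ} and conjugating by P, we get:

e^{tB} =
  [t^2*exp(3*t) - 3*t*exp(3*t) + exp(3*t), 2*t^2*exp(3*t) - 6*t*exp(3*t), t^2*exp(3*t) - 5*t*exp(3*t)]
  [-t^2*exp(3*t)/2 + 2*t*exp(3*t), -t^2*exp(3*t) + 4*t*exp(3*t) + exp(3*t), -t^2*exp(3*t)/2 + 3*t*exp(3*t)]
  [-t*exp(3*t), -2*t*exp(3*t), -t*exp(3*t) + exp(3*t)]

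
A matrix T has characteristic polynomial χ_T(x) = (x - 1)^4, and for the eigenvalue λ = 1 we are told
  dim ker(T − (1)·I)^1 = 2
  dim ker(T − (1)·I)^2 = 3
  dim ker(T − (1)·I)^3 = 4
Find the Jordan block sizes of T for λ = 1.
Block sizes for λ = 1: [3, 1]

From the dimensions of kernels of powers, the number of Jordan blocks of size at least j is d_j − d_{j−1} where d_j = dim ker(N^j) (with d_0 = 0). Computing the differences gives [2, 1, 1].
The number of blocks of size exactly k is (#blocks of size ≥ k) − (#blocks of size ≥ k + 1), so the partition is: 1 block(s) of size 1, 1 block(s) of size 3.
In nonincreasing order the block sizes are [3, 1].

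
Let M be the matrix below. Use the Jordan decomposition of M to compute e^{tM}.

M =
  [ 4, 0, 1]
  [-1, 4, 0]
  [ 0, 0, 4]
e^{tM} =
  [exp(4*t), 0, t*exp(4*t)]
  [-t*exp(4*t), exp(4*t), -t^2*exp(4*t)/2]
  [0, 0, exp(4*t)]

Strategy: write M = P · J · P⁻¹ where J is a Jordan canonical form, so e^{tM} = P · e^{tJ} · P⁻¹, and e^{tJ} can be computed block-by-block.

M has Jordan form
J =
  [4, 1, 0]
  [0, 4, 1]
  [0, 0, 4]
(up to reordering of blocks).

Per-block formulas:
  For a 3×3 Jordan block J_3(4): exp(t · J_3(4)) = e^(4t)·(I + t·N + (t^2/2)·N^2), where N is the 3×3 nilpotent shift.

After assembling e^{tJ} and conjugating by P, we get:

e^{tM} =
  [exp(4*t), 0, t*exp(4*t)]
  [-t*exp(4*t), exp(4*t), -t^2*exp(4*t)/2]
  [0, 0, exp(4*t)]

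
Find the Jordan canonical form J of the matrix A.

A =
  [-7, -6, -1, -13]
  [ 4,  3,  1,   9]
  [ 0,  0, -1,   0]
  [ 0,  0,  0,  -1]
J_1(-3) ⊕ J_2(-1) ⊕ J_1(-1)

The characteristic polynomial is
  det(x·I − A) = x^4 + 6*x^3 + 12*x^2 + 10*x + 3 = (x + 1)^3*(x + 3)

Eigenvalues and multiplicities (the geometric multiplicity of λ is n − rank(A − λI), which equals the number of Jordan blocks for λ):
  λ = -3: algebraic multiplicity = 1, geometric multiplicity = 1
  λ = -1: algebraic multiplicity = 3, geometric multiplicity = 2

Determining the block sizes for each eigenvalue:
  λ = -3: one block (gm = 1), so the single block has size am = 1 → block sizes [1]
  λ = -1: 2 blocks summing to 3 forces exactly one block of size 2 and the rest size 1 → block sizes [2, 1]

Assembling the blocks gives a Jordan form
J =
  [-3,  0,  0,  0]
  [ 0, -1,  1,  0]
  [ 0,  0, -1,  0]
  [ 0,  0,  0, -1]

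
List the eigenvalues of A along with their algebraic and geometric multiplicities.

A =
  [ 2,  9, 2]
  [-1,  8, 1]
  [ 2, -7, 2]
λ = 4: alg = 3, geom = 1

Step 1 — factor the characteristic polynomial to read off the algebraic multiplicities:
  χ_A(x) = (x - 4)^3

Step 2 — compute geometric multiplicities via the rank-nullity identity g(λ) = n − rank(A − λI):
  rank(A − (4)·I) = 2, so dim ker(A − (4)·I) = n − 2 = 1

Summary:
  λ = 4: algebraic multiplicity = 3, geometric multiplicity = 1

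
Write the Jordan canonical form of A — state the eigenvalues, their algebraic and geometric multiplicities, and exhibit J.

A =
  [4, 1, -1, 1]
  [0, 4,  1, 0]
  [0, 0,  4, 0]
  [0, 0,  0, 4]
J_3(4) ⊕ J_1(4)

The characteristic polynomial is
  det(x·I − A) = x^4 - 16*x^3 + 96*x^2 - 256*x + 256 = (x - 4)^4

Eigenvalues and multiplicities (the geometric multiplicity of λ is n − rank(A − λI), which equals the number of Jordan blocks for λ):
  λ = 4: algebraic multiplicity = 4, geometric multiplicity = 2

Determining the block sizes for each eigenvalue:
  λ = 4: with am = 4 and gm = 2, the partition is not yet determined (e.g. several partitions of 4 into 2 parts exist). Let N = A − (4)·I. Computing rank(N^1) = 2, rank(N^2) = 1, rank(N^3) = 0; the number of blocks of size ≥ j is rank(N^{j−1}) − rank(N^j), giving [2, 1, 1]. So we have 1 block(s) of size 3, 1 block(s) of size 1 → block sizes [3, 1]

Assembling the blocks gives a Jordan form
J =
  [4, 1, 0, 0]
  [0, 4, 1, 0]
  [0, 0, 4, 0]
  [0, 0, 0, 4]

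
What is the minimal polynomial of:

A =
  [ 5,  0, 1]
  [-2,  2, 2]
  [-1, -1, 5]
x^3 - 12*x^2 + 48*x - 64

The characteristic polynomial is χ_A(x) = (x - 4)^3, so the eigenvalues are known. The minimal polynomial is
  m_A(x) = Π_λ (x − λ)^{k_λ}
where k_λ is the size of the *largest* Jordan block for λ (equivalently, the smallest k with (A − λI)^k v = 0 for every generalised eigenvector v of λ).

  λ = 4: largest Jordan block has size 3, contributing (x − 4)^3

So m_A(x) = (x - 4)^3 = x^3 - 12*x^2 + 48*x - 64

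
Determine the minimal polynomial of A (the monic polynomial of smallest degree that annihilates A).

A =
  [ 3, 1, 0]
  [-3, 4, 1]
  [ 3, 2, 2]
x^3 - 9*x^2 + 27*x - 27

The characteristic polynomial is χ_A(x) = (x - 3)^3, so the eigenvalues are known. The minimal polynomial is
  m_A(x) = Π_λ (x − λ)^{k_λ}
where k_λ is the size of the *largest* Jordan block for λ (equivalently, the smallest k with (A − λI)^k v = 0 for every generalised eigenvector v of λ).

  λ = 3: largest Jordan block has size 3, contributing (x − 3)^3

So m_A(x) = (x - 3)^3 = x^3 - 9*x^2 + 27*x - 27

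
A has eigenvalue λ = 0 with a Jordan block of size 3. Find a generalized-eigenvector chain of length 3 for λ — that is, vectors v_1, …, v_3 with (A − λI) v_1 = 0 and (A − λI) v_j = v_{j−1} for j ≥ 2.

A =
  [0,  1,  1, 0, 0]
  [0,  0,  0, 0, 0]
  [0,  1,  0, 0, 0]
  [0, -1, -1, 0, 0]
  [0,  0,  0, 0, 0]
A Jordan chain for λ = 0 of length 3:
v_1 = (1, 0, 0, -1, 0)ᵀ
v_2 = (1, 0, 1, -1, 0)ᵀ
v_3 = (0, 1, 0, 0, 0)ᵀ

Let N = A − (0)·I. We want v_3 with N^3 v_3 = 0 but N^2 v_3 ≠ 0; then v_{j-1} := N · v_j for j = 3, …, 2.

Pick v_3 = (0, 1, 0, 0, 0)ᵀ.
Then v_2 = N · v_3 = (1, 0, 1, -1, 0)ᵀ.
Then v_1 = N · v_2 = (1, 0, 0, -1, 0)ᵀ.

Sanity check: (A − (0)·I) v_1 = (0, 0, 0, 0, 0)ᵀ = 0. ✓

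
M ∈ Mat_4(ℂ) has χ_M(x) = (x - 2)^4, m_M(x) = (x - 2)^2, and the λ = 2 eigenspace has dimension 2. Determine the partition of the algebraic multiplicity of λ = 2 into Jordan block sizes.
Block sizes for λ = 2: [2, 2]

Step 1 — from the characteristic polynomial, algebraic multiplicity of λ = 2 is 4. From dim ker(M − (2)·I) = 2, there are exactly 2 Jordan blocks for λ = 2.
Step 2 — from the minimal polynomial, the factor (x − 2)^2 tells us the largest block for λ = 2 has size 2.
Step 3 — with total size 4, 2 blocks, and largest block 2, the block sizes (in nonincreasing order) are [2, 2].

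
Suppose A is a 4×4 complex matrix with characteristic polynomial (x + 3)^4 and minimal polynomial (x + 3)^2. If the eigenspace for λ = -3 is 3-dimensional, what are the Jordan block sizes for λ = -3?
Block sizes for λ = -3: [2, 1, 1]

Step 1 — from the characteristic polynomial, algebraic multiplicity of λ = -3 is 4. From dim ker(A − (-3)·I) = 3, there are exactly 3 Jordan blocks for λ = -3.
Step 2 — from the minimal polynomial, the factor (x + 3)^2 tells us the largest block for λ = -3 has size 2.
Step 3 — with total size 4, 3 blocks, and largest block 2, the block sizes (in nonincreasing order) are [2, 1, 1].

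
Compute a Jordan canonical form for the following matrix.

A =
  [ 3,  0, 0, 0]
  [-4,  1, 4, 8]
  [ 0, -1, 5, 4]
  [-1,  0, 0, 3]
J_2(3) ⊕ J_2(3)

The characteristic polynomial is
  det(x·I − A) = x^4 - 12*x^3 + 54*x^2 - 108*x + 81 = (x - 3)^4

Eigenvalues and multiplicities (the geometric multiplicity of λ is n − rank(A − λI), which equals the number of Jordan blocks for λ):
  λ = 3: algebraic multiplicity = 4, geometric multiplicity = 2

Determining the block sizes for each eigenvalue:
  λ = 3: with am = 4 and gm = 2, the partition is not yet determined (e.g. several partitions of 4 into 2 parts exist). Let N = A − (3)·I. Computing rank(N^1) = 2, rank(N^2) = 0; the number of blocks of size ≥ j is rank(N^{j−1}) − rank(N^j), giving [2, 2]. So we have 2 block(s) of size 2 → block sizes [2, 2]

Assembling the blocks gives a Jordan form
J =
  [3, 1, 0, 0]
  [0, 3, 0, 0]
  [0, 0, 3, 1]
  [0, 0, 0, 3]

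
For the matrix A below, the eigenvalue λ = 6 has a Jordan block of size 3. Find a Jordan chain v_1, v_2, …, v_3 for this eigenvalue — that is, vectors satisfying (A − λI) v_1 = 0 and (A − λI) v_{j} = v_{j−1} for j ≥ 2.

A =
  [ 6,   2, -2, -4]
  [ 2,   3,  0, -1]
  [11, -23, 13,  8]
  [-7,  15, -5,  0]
A Jordan chain for λ = 6 of length 3:
v_1 = (-2, -1, 1, -1)ᵀ
v_2 = (4, 2, -3, 3)ᵀ
v_3 = (1, 0, -2, 0)ᵀ

Let N = A − (6)·I. We want v_3 with N^3 v_3 = 0 but N^2 v_3 ≠ 0; then v_{j-1} := N · v_j for j = 3, …, 2.

Pick v_3 = (1, 0, -2, 0)ᵀ.
Then v_2 = N · v_3 = (4, 2, -3, 3)ᵀ.
Then v_1 = N · v_2 = (-2, -1, 1, -1)ᵀ.

Sanity check: (A − (6)·I) v_1 = (0, 0, 0, 0)ᵀ = 0. ✓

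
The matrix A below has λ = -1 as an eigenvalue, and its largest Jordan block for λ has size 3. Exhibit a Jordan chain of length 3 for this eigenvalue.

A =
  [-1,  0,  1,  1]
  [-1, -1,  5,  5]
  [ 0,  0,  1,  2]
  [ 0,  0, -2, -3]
A Jordan chain for λ = -1 of length 3:
v_1 = (0, -1, 0, 0)ᵀ
v_2 = (1, 5, 2, -2)ᵀ
v_3 = (0, 0, 1, 0)ᵀ

Let N = A − (-1)·I. We want v_3 with N^3 v_3 = 0 but N^2 v_3 ≠ 0; then v_{j-1} := N · v_j for j = 3, …, 2.

Pick v_3 = (0, 0, 1, 0)ᵀ.
Then v_2 = N · v_3 = (1, 5, 2, -2)ᵀ.
Then v_1 = N · v_2 = (0, -1, 0, 0)ᵀ.

Sanity check: (A − (-1)·I) v_1 = (0, 0, 0, 0)ᵀ = 0. ✓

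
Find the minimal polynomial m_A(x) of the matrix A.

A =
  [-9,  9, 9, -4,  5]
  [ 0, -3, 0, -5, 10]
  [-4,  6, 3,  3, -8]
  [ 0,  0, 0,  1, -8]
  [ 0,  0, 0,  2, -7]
x^2 + 6*x + 9

The characteristic polynomial is χ_A(x) = (x + 3)^5, so the eigenvalues are known. The minimal polynomial is
  m_A(x) = Π_λ (x − λ)^{k_λ}
where k_λ is the size of the *largest* Jordan block for λ (equivalently, the smallest k with (A − λI)^k v = 0 for every generalised eigenvector v of λ).

  λ = -3: largest Jordan block has size 2, contributing (x + 3)^2

So m_A(x) = (x + 3)^2 = x^2 + 6*x + 9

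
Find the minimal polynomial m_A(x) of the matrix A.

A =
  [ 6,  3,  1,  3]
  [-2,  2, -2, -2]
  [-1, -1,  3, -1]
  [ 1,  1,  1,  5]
x^3 - 12*x^2 + 48*x - 64

The characteristic polynomial is χ_A(x) = (x - 4)^4, so the eigenvalues are known. The minimal polynomial is
  m_A(x) = Π_λ (x − λ)^{k_λ}
where k_λ is the size of the *largest* Jordan block for λ (equivalently, the smallest k with (A − λI)^k v = 0 for every generalised eigenvector v of λ).

  λ = 4: largest Jordan block has size 3, contributing (x − 4)^3

So m_A(x) = (x - 4)^3 = x^3 - 12*x^2 + 48*x - 64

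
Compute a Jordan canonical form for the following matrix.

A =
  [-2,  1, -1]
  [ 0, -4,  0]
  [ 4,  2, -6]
J_2(-4) ⊕ J_1(-4)

The characteristic polynomial is
  det(x·I − A) = x^3 + 12*x^2 + 48*x + 64 = (x + 4)^3

Eigenvalues and multiplicities (the geometric multiplicity of λ is n − rank(A − λI), which equals the number of Jordan blocks for λ):
  λ = -4: algebraic multiplicity = 3, geometric multiplicity = 2

Determining the block sizes for each eigenvalue:
  λ = -4: 2 blocks summing to 3 forces exactly one block of size 2 and the rest size 1 → block sizes [2, 1]

Assembling the blocks gives a Jordan form
J =
  [-4,  1,  0]
  [ 0, -4,  0]
  [ 0,  0, -4]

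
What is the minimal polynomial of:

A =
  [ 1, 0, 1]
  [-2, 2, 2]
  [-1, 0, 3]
x^2 - 4*x + 4

The characteristic polynomial is χ_A(x) = (x - 2)^3, so the eigenvalues are known. The minimal polynomial is
  m_A(x) = Π_λ (x − λ)^{k_λ}
where k_λ is the size of the *largest* Jordan block for λ (equivalently, the smallest k with (A − λI)^k v = 0 for every generalised eigenvector v of λ).

  λ = 2: largest Jordan block has size 2, contributing (x − 2)^2

So m_A(x) = (x - 2)^2 = x^2 - 4*x + 4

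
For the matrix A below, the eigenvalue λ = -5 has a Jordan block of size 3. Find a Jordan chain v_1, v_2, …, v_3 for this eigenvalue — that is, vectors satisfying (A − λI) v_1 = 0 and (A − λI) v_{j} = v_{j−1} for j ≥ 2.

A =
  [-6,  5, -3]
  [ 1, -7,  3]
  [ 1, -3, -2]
A Jordan chain for λ = -5 of length 3:
v_1 = (3, 0, -1)ᵀ
v_2 = (-1, 1, 1)ᵀ
v_3 = (1, 0, 0)ᵀ

Let N = A − (-5)·I. We want v_3 with N^3 v_3 = 0 but N^2 v_3 ≠ 0; then v_{j-1} := N · v_j for j = 3, …, 2.

Pick v_3 = (1, 0, 0)ᵀ.
Then v_2 = N · v_3 = (-1, 1, 1)ᵀ.
Then v_1 = N · v_2 = (3, 0, -1)ᵀ.

Sanity check: (A − (-5)·I) v_1 = (0, 0, 0)ᵀ = 0. ✓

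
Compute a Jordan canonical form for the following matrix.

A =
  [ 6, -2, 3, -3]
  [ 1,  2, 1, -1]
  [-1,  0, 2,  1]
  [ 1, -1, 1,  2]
J_3(3) ⊕ J_1(3)

The characteristic polynomial is
  det(x·I − A) = x^4 - 12*x^3 + 54*x^2 - 108*x + 81 = (x - 3)^4

Eigenvalues and multiplicities (the geometric multiplicity of λ is n − rank(A − λI), which equals the number of Jordan blocks for λ):
  λ = 3: algebraic multiplicity = 4, geometric multiplicity = 2

Determining the block sizes for each eigenvalue:
  λ = 3: with am = 4 and gm = 2, the partition is not yet determined (e.g. several partitions of 4 into 2 parts exist). Let N = A − (3)·I. Computing rank(N^1) = 2, rank(N^2) = 1, rank(N^3) = 0; the number of blocks of size ≥ j is rank(N^{j−1}) − rank(N^j), giving [2, 1, 1]. So we have 1 block(s) of size 3, 1 block(s) of size 1 → block sizes [3, 1]

Assembling the blocks gives a Jordan form
J =
  [3, 1, 0, 0]
  [0, 3, 1, 0]
  [0, 0, 3, 0]
  [0, 0, 0, 3]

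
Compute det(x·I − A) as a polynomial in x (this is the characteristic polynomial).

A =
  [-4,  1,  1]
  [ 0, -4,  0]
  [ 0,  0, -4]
x^3 + 12*x^2 + 48*x + 64

Expanding det(x·I − A) (e.g. by cofactor expansion or by noting that A is similar to its Jordan form J, which has the same characteristic polynomial as A) gives
  χ_A(x) = x^3 + 12*x^2 + 48*x + 64
which factors as (x + 4)^3. The eigenvalues (with algebraic multiplicities) are λ = -4 with multiplicity 3.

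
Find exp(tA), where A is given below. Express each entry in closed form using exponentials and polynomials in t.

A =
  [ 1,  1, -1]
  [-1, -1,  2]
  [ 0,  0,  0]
e^{tA} =
  [t + 1, t, t^2/2 - t]
  [-t, 1 - t, -t^2/2 + 2*t]
  [0, 0, 1]

Strategy: write A = P · J · P⁻¹ where J is a Jordan canonical form, so e^{tA} = P · e^{tJ} · P⁻¹, and e^{tJ} can be computed block-by-block.

A has Jordan form
J =
  [0, 1, 0]
  [0, 0, 1]
  [0, 0, 0]
(up to reordering of blocks).

Per-block formulas:
  For a 3×3 Jordan block J_3(0): exp(t · J_3(0)) = e^(0t)·(I + t·N + (t^2/2)·N^2), where N is the 3×3 nilpotent shift.

After assembling e^{tJ} and conjugating by P, we get:

e^{tA} =
  [t + 1, t, t^2/2 - t]
  [-t, 1 - t, -t^2/2 + 2*t]
  [0, 0, 1]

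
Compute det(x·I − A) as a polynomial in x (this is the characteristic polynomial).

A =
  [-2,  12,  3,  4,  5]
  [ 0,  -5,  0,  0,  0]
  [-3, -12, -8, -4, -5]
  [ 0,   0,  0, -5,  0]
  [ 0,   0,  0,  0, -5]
x^5 + 25*x^4 + 250*x^3 + 1250*x^2 + 3125*x + 3125

Expanding det(x·I − A) (e.g. by cofactor expansion or by noting that A is similar to its Jordan form J, which has the same characteristic polynomial as A) gives
  χ_A(x) = x^5 + 25*x^4 + 250*x^3 + 1250*x^2 + 3125*x + 3125
which factors as (x + 5)^5. The eigenvalues (with algebraic multiplicities) are λ = -5 with multiplicity 5.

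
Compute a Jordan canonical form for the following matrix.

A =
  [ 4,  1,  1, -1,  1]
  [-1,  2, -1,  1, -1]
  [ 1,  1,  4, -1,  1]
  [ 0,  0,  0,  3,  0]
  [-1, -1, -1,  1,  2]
J_2(3) ⊕ J_1(3) ⊕ J_1(3) ⊕ J_1(3)

The characteristic polynomial is
  det(x·I − A) = x^5 - 15*x^4 + 90*x^3 - 270*x^2 + 405*x - 243 = (x - 3)^5

Eigenvalues and multiplicities (the geometric multiplicity of λ is n − rank(A − λI), which equals the number of Jordan blocks for λ):
  λ = 3: algebraic multiplicity = 5, geometric multiplicity = 4

Determining the block sizes for each eigenvalue:
  λ = 3: 4 blocks summing to 5 forces exactly one block of size 2 and the rest size 1 → block sizes [2, 1, 1, 1]

Assembling the blocks gives a Jordan form
J =
  [3, 1, 0, 0, 0]
  [0, 3, 0, 0, 0]
  [0, 0, 3, 0, 0]
  [0, 0, 0, 3, 0]
  [0, 0, 0, 0, 3]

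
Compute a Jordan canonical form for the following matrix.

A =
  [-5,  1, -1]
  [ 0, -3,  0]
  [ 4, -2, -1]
J_2(-3) ⊕ J_1(-3)

The characteristic polynomial is
  det(x·I − A) = x^3 + 9*x^2 + 27*x + 27 = (x + 3)^3

Eigenvalues and multiplicities (the geometric multiplicity of λ is n − rank(A − λI), which equals the number of Jordan blocks for λ):
  λ = -3: algebraic multiplicity = 3, geometric multiplicity = 2

Determining the block sizes for each eigenvalue:
  λ = -3: 2 blocks summing to 3 forces exactly one block of size 2 and the rest size 1 → block sizes [2, 1]

Assembling the blocks gives a Jordan form
J =
  [-3,  1,  0]
  [ 0, -3,  0]
  [ 0,  0, -3]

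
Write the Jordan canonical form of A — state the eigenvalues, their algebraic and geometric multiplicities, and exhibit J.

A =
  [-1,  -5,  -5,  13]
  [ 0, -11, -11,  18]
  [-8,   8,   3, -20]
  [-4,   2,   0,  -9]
J_3(-5) ⊕ J_1(-3)

The characteristic polynomial is
  det(x·I − A) = x^4 + 18*x^3 + 120*x^2 + 350*x + 375 = (x + 3)*(x + 5)^3

Eigenvalues and multiplicities (the geometric multiplicity of λ is n − rank(A − λI), which equals the number of Jordan blocks for λ):
  λ = -5: algebraic multiplicity = 3, geometric multiplicity = 1
  λ = -3: algebraic multiplicity = 1, geometric multiplicity = 1

Determining the block sizes for each eigenvalue:
  λ = -5: one block (gm = 1), so the single block has size am = 3 → block sizes [3]
  λ = -3: one block (gm = 1), so the single block has size am = 1 → block sizes [1]

Assembling the blocks gives a Jordan form
J =
  [-5,  1,  0,  0]
  [ 0, -5,  1,  0]
  [ 0,  0, -5,  0]
  [ 0,  0,  0, -3]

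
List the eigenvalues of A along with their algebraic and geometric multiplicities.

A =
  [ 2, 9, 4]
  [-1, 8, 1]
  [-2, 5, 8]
λ = 6: alg = 3, geom = 1

Step 1 — factor the characteristic polynomial to read off the algebraic multiplicities:
  χ_A(x) = (x - 6)^3

Step 2 — compute geometric multiplicities via the rank-nullity identity g(λ) = n − rank(A − λI):
  rank(A − (6)·I) = 2, so dim ker(A − (6)·I) = n − 2 = 1

Summary:
  λ = 6: algebraic multiplicity = 3, geometric multiplicity = 1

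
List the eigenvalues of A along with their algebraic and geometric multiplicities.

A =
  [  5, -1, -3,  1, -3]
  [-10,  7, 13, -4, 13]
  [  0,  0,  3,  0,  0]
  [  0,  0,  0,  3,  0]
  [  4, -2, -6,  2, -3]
λ = 3: alg = 5, geom = 3

Step 1 — factor the characteristic polynomial to read off the algebraic multiplicities:
  χ_A(x) = (x - 3)^5

Step 2 — compute geometric multiplicities via the rank-nullity identity g(λ) = n − rank(A − λI):
  rank(A − (3)·I) = 2, so dim ker(A − (3)·I) = n − 2 = 3

Summary:
  λ = 3: algebraic multiplicity = 5, geometric multiplicity = 3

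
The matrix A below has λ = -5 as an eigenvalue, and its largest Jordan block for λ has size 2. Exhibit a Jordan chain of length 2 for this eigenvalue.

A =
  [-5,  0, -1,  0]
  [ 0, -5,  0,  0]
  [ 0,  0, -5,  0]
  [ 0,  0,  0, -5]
A Jordan chain for λ = -5 of length 2:
v_1 = (-1, 0, 0, 0)ᵀ
v_2 = (0, 0, 1, 0)ᵀ

Let N = A − (-5)·I. We want v_2 with N^2 v_2 = 0 but N^1 v_2 ≠ 0; then v_{j-1} := N · v_j for j = 2, …, 2.

Pick v_2 = (0, 0, 1, 0)ᵀ.
Then v_1 = N · v_2 = (-1, 0, 0, 0)ᵀ.

Sanity check: (A − (-5)·I) v_1 = (0, 0, 0, 0)ᵀ = 0. ✓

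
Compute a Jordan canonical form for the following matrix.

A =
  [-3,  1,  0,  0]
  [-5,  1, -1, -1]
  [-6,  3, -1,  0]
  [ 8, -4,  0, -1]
J_3(-1) ⊕ J_1(-1)

The characteristic polynomial is
  det(x·I − A) = x^4 + 4*x^3 + 6*x^2 + 4*x + 1 = (x + 1)^4

Eigenvalues and multiplicities (the geometric multiplicity of λ is n − rank(A − λI), which equals the number of Jordan blocks for λ):
  λ = -1: algebraic multiplicity = 4, geometric multiplicity = 2

Determining the block sizes for each eigenvalue:
  λ = -1: with am = 4 and gm = 2, the partition is not yet determined (e.g. several partitions of 4 into 2 parts exist). Let N = A − (-1)·I. Computing rank(N^1) = 2, rank(N^2) = 1, rank(N^3) = 0; the number of blocks of size ≥ j is rank(N^{j−1}) − rank(N^j), giving [2, 1, 1]. So we have 1 block(s) of size 3, 1 block(s) of size 1 → block sizes [3, 1]

Assembling the blocks gives a Jordan form
J =
  [-1,  1,  0,  0]
  [ 0, -1,  1,  0]
  [ 0,  0, -1,  0]
  [ 0,  0,  0, -1]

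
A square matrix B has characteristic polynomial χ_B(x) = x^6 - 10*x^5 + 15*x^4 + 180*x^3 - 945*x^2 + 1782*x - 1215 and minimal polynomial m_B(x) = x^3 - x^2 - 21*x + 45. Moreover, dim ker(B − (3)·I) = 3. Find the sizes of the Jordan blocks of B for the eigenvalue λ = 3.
Block sizes for λ = 3: [2, 2, 1]

Step 1 — from the characteristic polynomial, algebraic multiplicity of λ = 3 is 5. From dim ker(B − (3)·I) = 3, there are exactly 3 Jordan blocks for λ = 3.
Step 2 — from the minimal polynomial, the factor (x − 3)^2 tells us the largest block for λ = 3 has size 2.
Step 3 — with total size 5, 3 blocks, and largest block 2, the block sizes (in nonincreasing order) are [2, 2, 1].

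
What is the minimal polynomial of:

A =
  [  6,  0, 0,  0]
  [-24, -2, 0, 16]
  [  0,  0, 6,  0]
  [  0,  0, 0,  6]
x^2 - 4*x - 12

The characteristic polynomial is χ_A(x) = (x - 6)^3*(x + 2), so the eigenvalues are known. The minimal polynomial is
  m_A(x) = Π_λ (x − λ)^{k_λ}
where k_λ is the size of the *largest* Jordan block for λ (equivalently, the smallest k with (A − λI)^k v = 0 for every generalised eigenvector v of λ).

  λ = -2: largest Jordan block has size 1, contributing (x + 2)
  λ = 6: largest Jordan block has size 1, contributing (x − 6)

So m_A(x) = (x - 6)*(x + 2) = x^2 - 4*x - 12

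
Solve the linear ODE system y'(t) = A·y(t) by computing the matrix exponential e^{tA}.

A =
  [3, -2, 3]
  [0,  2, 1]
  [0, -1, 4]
e^{tA} =
  [exp(3*t), -t^2*exp(3*t)/2 - 2*t*exp(3*t), t^2*exp(3*t)/2 + 3*t*exp(3*t)]
  [0, -t*exp(3*t) + exp(3*t), t*exp(3*t)]
  [0, -t*exp(3*t), t*exp(3*t) + exp(3*t)]

Strategy: write A = P · J · P⁻¹ where J is a Jordan canonical form, so e^{tA} = P · e^{tJ} · P⁻¹, and e^{tJ} can be computed block-by-block.

A has Jordan form
J =
  [3, 1, 0]
  [0, 3, 1]
  [0, 0, 3]
(up to reordering of blocks).

Per-block formulas:
  For a 3×3 Jordan block J_3(3): exp(t · J_3(3)) = e^(3t)·(I + t·N + (t^2/2)·N^2), where N is the 3×3 nilpotent shift.

After assembling e^{tJ} and conjugating by P, we get:

e^{tA} =
  [exp(3*t), -t^2*exp(3*t)/2 - 2*t*exp(3*t), t^2*exp(3*t)/2 + 3*t*exp(3*t)]
  [0, -t*exp(3*t) + exp(3*t), t*exp(3*t)]
  [0, -t*exp(3*t), t*exp(3*t) + exp(3*t)]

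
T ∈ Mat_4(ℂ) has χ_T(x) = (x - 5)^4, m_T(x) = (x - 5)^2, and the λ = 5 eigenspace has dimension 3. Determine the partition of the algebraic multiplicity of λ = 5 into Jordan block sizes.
Block sizes for λ = 5: [2, 1, 1]

Step 1 — from the characteristic polynomial, algebraic multiplicity of λ = 5 is 4. From dim ker(T − (5)·I) = 3, there are exactly 3 Jordan blocks for λ = 5.
Step 2 — from the minimal polynomial, the factor (x − 5)^2 tells us the largest block for λ = 5 has size 2.
Step 3 — with total size 4, 3 blocks, and largest block 2, the block sizes (in nonincreasing order) are [2, 1, 1].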